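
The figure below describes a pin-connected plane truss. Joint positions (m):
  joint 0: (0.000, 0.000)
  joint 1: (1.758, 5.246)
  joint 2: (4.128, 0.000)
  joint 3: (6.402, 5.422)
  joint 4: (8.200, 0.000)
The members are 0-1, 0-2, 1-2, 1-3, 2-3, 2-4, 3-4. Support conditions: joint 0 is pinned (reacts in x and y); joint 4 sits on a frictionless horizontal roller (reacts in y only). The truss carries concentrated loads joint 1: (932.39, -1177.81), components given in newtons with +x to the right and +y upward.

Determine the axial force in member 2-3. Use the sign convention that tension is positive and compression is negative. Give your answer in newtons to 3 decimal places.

N=5 nodes, M=7 members, R=3 reactions → 2N=10, M+R=10
member 0 (0-1): L=5.5327, (cx,cy)=(0.3177,0.9482)
member 1 (0-2): L=4.1280, (cx,cy)=(1.0000,0.0000)
member 2 (1-2): L=5.7565, (cx,cy)=(0.4117,-0.9113)
member 3 (1-3): L=4.6473, (cx,cy)=(0.9993,0.0379)
member 4 (2-3): L=5.8796, (cx,cy)=(0.3868,0.9222)
member 5 (2-4): L=4.0720, (cx,cy)=(1.0000,0.0000)
member 6 (3-4): L=5.7123, (cx,cy)=(0.3148,-0.9492)
solve A·x = −loads:
  F[0-1] = -346.7677 N (compression)
  F[0-2] = +1042.5739 N (tension)
  F[1-2] = -958.5789 N (compression)
  F[1-3] = -648.3847 N (compression)
  F[2-3] = +947.2874 N (tension)
  F[2-4] = +281.5429 N (tension)
  F[3-4] = -894.4774 N (compression)
  Rx@0 = -932.3900 N
  Ry@0 = +328.7968 N
  Ry@4 = +849.0132 N

947.287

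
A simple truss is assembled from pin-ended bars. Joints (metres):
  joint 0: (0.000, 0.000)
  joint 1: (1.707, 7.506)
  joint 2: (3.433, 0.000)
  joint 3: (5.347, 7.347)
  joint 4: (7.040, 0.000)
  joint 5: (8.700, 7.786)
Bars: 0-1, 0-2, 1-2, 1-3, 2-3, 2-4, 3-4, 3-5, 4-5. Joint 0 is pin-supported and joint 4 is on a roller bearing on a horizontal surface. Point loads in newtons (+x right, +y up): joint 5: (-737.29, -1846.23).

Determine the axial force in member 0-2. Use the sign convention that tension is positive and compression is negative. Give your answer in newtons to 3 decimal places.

-650.852

N=6 nodes, M=9 members, R=3 reactions → 2N=12, M+R=12
member 0 (0-1): L=7.6977, (cx,cy)=(0.2218,0.9751)
member 1 (0-2): L=3.4330, (cx,cy)=(1.0000,0.0000)
member 2 (1-2): L=7.7019, (cx,cy)=(0.2241,-0.9746)
member 3 (1-3): L=3.6435, (cx,cy)=(0.9990,-0.0436)
member 4 (2-3): L=7.5922, (cx,cy)=(0.2521,0.9677)
member 5 (2-4): L=3.6070, (cx,cy)=(1.0000,0.0000)
member 6 (3-4): L=7.5395, (cx,cy)=(0.2245,-0.9745)
member 7 (3-5): L=3.3816, (cx,cy)=(0.9915,0.1298)
member 8 (4-5): L=7.9610, (cx,cy)=(0.2085,0.9780)
solve A·x = −loads:
  F[0-1] = -389.7899 N (compression)
  F[0-2] = -650.8518 N (compression)
  F[1-2] = +397.8751 N (tension)
  F[1-3] = -175.7698 N (compression)
  F[2-3] = -400.6976 N (compression)
  F[2-4] = -460.6717 N (compression)
  F[3-4] = +342.5450 N (tension)
  F[3-5] = -356.5539 N (compression)
  F[4-5] = -1840.3965 N (compression)
  Rx@0 = +737.2900 N
  Ry@0 = +380.0850 N
  Ry@4 = +1466.1450 N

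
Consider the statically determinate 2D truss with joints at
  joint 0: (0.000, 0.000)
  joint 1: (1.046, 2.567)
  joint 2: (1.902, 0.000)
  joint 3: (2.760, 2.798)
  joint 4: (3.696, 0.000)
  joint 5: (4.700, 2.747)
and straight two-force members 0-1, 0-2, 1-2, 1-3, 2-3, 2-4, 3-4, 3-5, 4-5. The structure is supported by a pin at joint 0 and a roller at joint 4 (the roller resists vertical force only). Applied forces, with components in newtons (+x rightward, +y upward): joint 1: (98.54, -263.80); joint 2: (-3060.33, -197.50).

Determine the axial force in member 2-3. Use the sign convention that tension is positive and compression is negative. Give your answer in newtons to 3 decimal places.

N=6 nodes, M=9 members, R=3 reactions → 2N=12, M+R=12
member 0 (0-1): L=2.7719, (cx,cy)=(0.3774,0.9261)
member 1 (0-2): L=1.9020, (cx,cy)=(1.0000,0.0000)
member 2 (1-2): L=2.7060, (cx,cy)=(0.3163,-0.9486)
member 3 (1-3): L=1.7295, (cx,cy)=(0.9910,0.1336)
member 4 (2-3): L=2.9266, (cx,cy)=(0.2932,0.9561)
member 5 (2-4): L=1.7940, (cx,cy)=(1.0000,0.0000)
member 6 (3-4): L=2.9504, (cx,cy)=(0.3172,-0.9483)
member 7 (3-5): L=1.9407, (cx,cy)=(0.9997,-0.0263)
member 8 (4-5): L=2.9247, (cx,cy)=(0.3433,0.9392)
solve A·x = −loads:
  F[0-1] = -233.8566 N (compression)
  F[0-2] = -2873.5432 N (compression)
  F[1-2] = -73.0433 N (compression)
  F[1-3] = -165.1602 N (compression)
  F[2-3] = +279.0541 N (tension)
  F[2-4] = +81.8691 N (tension)
  F[3-4] = -258.0632 N (compression)
  F[3-5] = +0.0000 N (tension)
  F[4-5] = -0.0000 N (compression)
  Rx@0 = +2961.7900 N
  Ry@0 = +216.5673 N
  Ry@4 = +244.7327 N

279.054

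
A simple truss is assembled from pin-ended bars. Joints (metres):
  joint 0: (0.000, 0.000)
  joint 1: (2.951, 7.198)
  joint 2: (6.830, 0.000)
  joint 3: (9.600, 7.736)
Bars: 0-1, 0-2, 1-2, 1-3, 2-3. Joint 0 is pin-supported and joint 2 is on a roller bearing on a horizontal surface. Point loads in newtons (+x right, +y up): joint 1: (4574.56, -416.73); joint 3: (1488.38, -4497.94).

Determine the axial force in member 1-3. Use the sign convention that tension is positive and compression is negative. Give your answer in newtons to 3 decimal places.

3201.834

N=4 nodes, M=5 members, R=3 reactions → 2N=8, M+R=8
member 0 (0-1): L=7.7794, (cx,cy)=(0.3793,0.9253)
member 1 (0-2): L=6.8300, (cx,cy)=(1.0000,0.0000)
member 2 (1-2): L=8.1767, (cx,cy)=(0.4744,-0.8803)
member 3 (1-3): L=6.6707, (cx,cy)=(0.9967,0.0807)
member 4 (2-3): L=8.2170, (cx,cy)=(0.3371,0.9415)
solve A·x = −loads:
  F[0-1] = +8748.2176 N (tension)
  F[0-2] = +2744.4482 N (tension)
  F[1-2] = -9374.9646 N (compression)
  F[1-3] = +3201.8341 N (tension)
  F[2-3] = -5051.8758 N (compression)
  Rx@0 = -6062.9400 N
  Ry@0 = -8094.3761 N
  Ry@2 = +13009.0461 N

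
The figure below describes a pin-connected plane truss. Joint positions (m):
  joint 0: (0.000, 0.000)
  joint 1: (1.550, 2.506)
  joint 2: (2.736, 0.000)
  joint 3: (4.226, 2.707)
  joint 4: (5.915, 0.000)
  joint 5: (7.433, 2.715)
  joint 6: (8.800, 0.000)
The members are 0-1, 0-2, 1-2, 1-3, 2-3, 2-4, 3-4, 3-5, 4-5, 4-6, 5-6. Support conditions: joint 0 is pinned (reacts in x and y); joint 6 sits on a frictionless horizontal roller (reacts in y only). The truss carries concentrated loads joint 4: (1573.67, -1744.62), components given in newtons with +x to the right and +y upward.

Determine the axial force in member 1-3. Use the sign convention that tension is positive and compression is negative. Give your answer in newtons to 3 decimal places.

N=7 nodes, M=11 members, R=3 reactions → 2N=14, M+R=14
member 0 (0-1): L=2.9466, (cx,cy)=(0.5260,0.8505)
member 1 (0-2): L=2.7360, (cx,cy)=(1.0000,0.0000)
member 2 (1-2): L=2.7725, (cx,cy)=(0.4278,-0.9039)
member 3 (1-3): L=2.6835, (cx,cy)=(0.9972,0.0749)
member 4 (2-3): L=3.0900, (cx,cy)=(0.4822,0.8761)
member 5 (2-4): L=3.1790, (cx,cy)=(1.0000,0.0000)
member 6 (3-4): L=3.1907, (cx,cy)=(0.5294,-0.8484)
member 7 (3-5): L=3.2070, (cx,cy)=(1.0000,0.0025)
member 8 (4-5): L=3.1106, (cx,cy)=(0.4880,0.8728)
member 9 (4-6): L=2.8850, (cx,cy)=(1.0000,0.0000)
member 10 (5-6): L=3.0397, (cx,cy)=(0.4497,-0.8932)
solve A·x = −loads:
  F[0-1] = -672.5216 N (compression)
  F[0-2] = +1927.4348 N (tension)
  F[1-2] = +582.6673 N (tension)
  F[1-3] = -604.7147 N (compression)
  F[2-3] = -601.1743 N (compression)
  F[2-4] = +2466.5749 N (tension)
  F[3-4] = +670.4892 N (tension)
  F[3-5] = -1247.8328 N (compression)
  F[4-5] = +1347.0763 N (tension)
  F[4-6] = +590.4343 N (tension)
  F[5-6] = -1312.9163 N (compression)
  Rx@0 = -1573.6700 N
  Ry@0 = +571.9578 N
  Ry@6 = +1172.6622 N

-604.715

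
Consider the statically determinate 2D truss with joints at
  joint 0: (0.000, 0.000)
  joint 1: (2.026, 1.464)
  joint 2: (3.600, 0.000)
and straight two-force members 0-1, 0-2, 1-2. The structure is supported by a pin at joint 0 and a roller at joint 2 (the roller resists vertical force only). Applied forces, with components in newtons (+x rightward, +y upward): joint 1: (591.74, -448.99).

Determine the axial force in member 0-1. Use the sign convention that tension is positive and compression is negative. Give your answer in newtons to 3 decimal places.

75.692

N=3 nodes, M=3 members, R=3 reactions → 2N=6, M+R=6
member 0 (0-1): L=2.4996, (cx,cy)=(0.8105,0.5857)
member 1 (0-2): L=3.6000, (cx,cy)=(1.0000,0.0000)
member 2 (1-2): L=2.1496, (cx,cy)=(0.7322,-0.6811)
solve A·x = −loads:
  F[0-1] = +75.6922 N (tension)
  F[0-2] = +530.3891 N (tension)
  F[1-2] = -724.3478 N (compression)
  Rx@0 = -591.7400 N
  Ry@0 = -44.3325 N
  Ry@2 = +493.3225 N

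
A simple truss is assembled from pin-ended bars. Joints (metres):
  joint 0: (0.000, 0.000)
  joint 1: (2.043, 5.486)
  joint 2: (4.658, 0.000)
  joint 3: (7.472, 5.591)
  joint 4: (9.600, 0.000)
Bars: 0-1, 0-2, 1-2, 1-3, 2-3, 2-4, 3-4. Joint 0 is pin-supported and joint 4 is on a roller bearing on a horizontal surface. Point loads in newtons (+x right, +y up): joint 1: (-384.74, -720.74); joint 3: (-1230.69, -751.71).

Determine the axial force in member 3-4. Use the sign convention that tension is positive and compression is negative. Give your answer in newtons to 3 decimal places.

N=5 nodes, M=7 members, R=3 reactions → 2N=10, M+R=10
member 0 (0-1): L=5.8541, (cx,cy)=(0.3490,0.9371)
member 1 (0-2): L=4.6580, (cx,cy)=(1.0000,0.0000)
member 2 (1-2): L=6.0774, (cx,cy)=(0.4303,-0.9027)
member 3 (1-3): L=5.4300, (cx,cy)=(0.9998,0.0193)
member 4 (2-3): L=6.2592, (cx,cy)=(0.4496,0.8932)
member 5 (2-4): L=4.9420, (cx,cy)=(1.0000,0.0000)
member 6 (3-4): L=5.9823, (cx,cy)=(0.3557,-0.9346)
solve A·x = −loads:
  F[0-1] = -1782.6806 N (compression)
  F[0-2] = -993.2951 N (compression)
  F[1-2] = +1037.5973 N (tension)
  F[1-3] = -683.9852 N (compression)
  F[2-3] = -1048.5761 N (compression)
  F[2-4] = -75.4175 N (compression)
  F[3-4] = +212.0153 N (tension)
  Rx@0 = +1615.4300 N
  Ry@0 = +1670.5982 N
  Ry@4 = -198.1482 N

212.015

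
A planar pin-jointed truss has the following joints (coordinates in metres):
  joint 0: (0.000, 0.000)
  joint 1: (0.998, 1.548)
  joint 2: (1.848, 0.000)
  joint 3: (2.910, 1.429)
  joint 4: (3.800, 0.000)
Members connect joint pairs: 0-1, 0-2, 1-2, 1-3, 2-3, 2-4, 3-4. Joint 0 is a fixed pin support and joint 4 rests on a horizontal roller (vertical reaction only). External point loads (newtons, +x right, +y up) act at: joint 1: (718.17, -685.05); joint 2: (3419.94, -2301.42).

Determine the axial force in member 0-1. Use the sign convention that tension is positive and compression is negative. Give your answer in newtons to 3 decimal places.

-1659.517

N=5 nodes, M=7 members, R=3 reactions → 2N=10, M+R=10
member 0 (0-1): L=1.8418, (cx,cy)=(0.5419,0.8405)
member 1 (0-2): L=1.8480, (cx,cy)=(1.0000,0.0000)
member 2 (1-2): L=1.7660, (cx,cy)=(0.4813,-0.8766)
member 3 (1-3): L=1.9157, (cx,cy)=(0.9981,-0.0621)
member 4 (2-3): L=1.7804, (cx,cy)=(0.5965,0.8026)
member 5 (2-4): L=1.9520, (cx,cy)=(1.0000,0.0000)
member 6 (3-4): L=1.6835, (cx,cy)=(0.5287,-0.8488)
solve A·x = −loads:
  F[0-1] = -1659.5167 N (compression)
  F[0-2] = +5037.3271 N (tension)
  F[1-2] = +957.2368 N (tension)
  F[1-3] = -2082.1357 N (compression)
  F[2-3] = +1821.9731 N (tension)
  F[2-4] = +991.3270 N (tension)
  F[3-4] = -1875.1571 N (compression)
  Rx@0 = -4138.1100 N
  Ry@0 = +1394.7776 N
  Ry@4 = +1591.6924 N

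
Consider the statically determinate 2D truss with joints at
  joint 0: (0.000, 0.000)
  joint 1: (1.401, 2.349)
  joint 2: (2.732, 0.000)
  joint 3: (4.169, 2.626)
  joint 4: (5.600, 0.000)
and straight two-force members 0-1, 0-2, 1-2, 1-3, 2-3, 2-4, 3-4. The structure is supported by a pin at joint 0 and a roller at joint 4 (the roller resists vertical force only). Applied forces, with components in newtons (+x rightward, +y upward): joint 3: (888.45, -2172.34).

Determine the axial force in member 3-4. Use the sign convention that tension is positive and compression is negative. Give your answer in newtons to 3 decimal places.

N=5 nodes, M=7 members, R=3 reactions → 2N=10, M+R=10
member 0 (0-1): L=2.7351, (cx,cy)=(0.5122,0.8588)
member 1 (0-2): L=2.7320, (cx,cy)=(1.0000,0.0000)
member 2 (1-2): L=2.6999, (cx,cy)=(0.4930,-0.8700)
member 3 (1-3): L=2.7818, (cx,cy)=(0.9950,0.0996)
member 4 (2-3): L=2.9935, (cx,cy)=(0.4800,0.8772)
member 5 (2-4): L=2.8680, (cx,cy)=(1.0000,0.0000)
member 6 (3-4): L=2.9906, (cx,cy)=(0.4785,-0.8781)
solve A·x = −loads:
  F[0-1] = -161.2525 N (compression)
  F[0-2] = +971.0493 N (tension)
  F[1-2] = +141.6455 N (tension)
  F[1-3] = -153.1897 N (compression)
  F[2-3] = -140.4821 N (compression)
  F[2-4] = +1108.3161 N (tension)
  F[3-4] = -2316.2269 N (compression)
  Rx@0 = -888.4500 N
  Ry@0 = +138.4909 N
  Ry@4 = +2033.8491 N

-2316.227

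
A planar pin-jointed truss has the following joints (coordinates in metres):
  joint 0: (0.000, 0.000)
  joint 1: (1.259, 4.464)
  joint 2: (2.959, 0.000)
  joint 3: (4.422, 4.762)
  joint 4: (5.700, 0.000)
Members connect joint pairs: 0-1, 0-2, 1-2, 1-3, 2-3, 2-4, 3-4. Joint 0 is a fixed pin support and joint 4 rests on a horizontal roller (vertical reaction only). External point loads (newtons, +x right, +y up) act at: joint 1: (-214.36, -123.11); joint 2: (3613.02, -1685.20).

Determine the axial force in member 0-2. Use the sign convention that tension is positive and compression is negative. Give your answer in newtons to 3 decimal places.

3701.612

N=5 nodes, M=7 members, R=3 reactions → 2N=10, M+R=10
member 0 (0-1): L=4.6381, (cx,cy)=(0.2714,0.9625)
member 1 (0-2): L=2.9590, (cx,cy)=(1.0000,0.0000)
member 2 (1-2): L=4.7767, (cx,cy)=(0.3559,-0.9345)
member 3 (1-3): L=3.1770, (cx,cy)=(0.9956,0.0938)
member 4 (2-3): L=4.9817, (cx,cy)=(0.2937,0.9559)
member 5 (2-4): L=2.7410, (cx,cy)=(1.0000,0.0000)
member 6 (3-4): L=4.9305, (cx,cy)=(0.2592,-0.9658)
solve A·x = −loads:
  F[0-1] = -1116.0739 N (compression)
  F[0-2] = +3701.6125 N (tension)
  F[1-2] = +973.8193 N (tension)
  F[1-3] = -437.0929 N (compression)
  F[2-3] = +810.8957 N (tension)
  F[2-4] = +197.0246 N (tension)
  F[3-4] = -760.1188 N (compression)
  Rx@0 = -3398.6600 N
  Ry@0 = +1074.1698 N
  Ry@4 = +734.1402 N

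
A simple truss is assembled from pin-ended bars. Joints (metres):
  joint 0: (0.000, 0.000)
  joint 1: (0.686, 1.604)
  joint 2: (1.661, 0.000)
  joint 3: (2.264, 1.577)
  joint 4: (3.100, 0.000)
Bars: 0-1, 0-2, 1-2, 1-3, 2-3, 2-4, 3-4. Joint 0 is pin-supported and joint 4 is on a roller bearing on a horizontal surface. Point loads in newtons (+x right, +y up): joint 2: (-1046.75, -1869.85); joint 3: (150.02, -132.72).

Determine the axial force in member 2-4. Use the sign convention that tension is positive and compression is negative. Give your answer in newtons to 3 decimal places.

N=5 nodes, M=7 members, R=3 reactions → 2N=10, M+R=10
member 0 (0-1): L=1.7445, (cx,cy)=(0.3932,0.9194)
member 1 (0-2): L=1.6610, (cx,cy)=(1.0000,0.0000)
member 2 (1-2): L=1.8771, (cx,cy)=(0.5194,-0.8545)
member 3 (1-3): L=1.5782, (cx,cy)=(0.9999,-0.0171)
member 4 (2-3): L=1.6884, (cx,cy)=(0.3572,0.9340)
member 5 (2-4): L=1.4390, (cx,cy)=(1.0000,0.0000)
member 6 (3-4): L=1.7849, (cx,cy)=(0.4684,-0.8835)
solve A·x = −loads:
  F[0-1] = -899.9458 N (compression)
  F[0-2] = -542.8467 N (compression)
  F[1-2] = +985.6586 N (tension)
  F[1-3] = -865.9837 N (compression)
  F[2-3] = +1100.1467 N (tension)
  F[2-4] = +622.9566 N (tension)
  F[3-4] = -1330.0332 N (compression)
  Rx@0 = +896.7300 N
  Ry@0 = +827.4473 N
  Ry@4 = +1175.1227 N

622.957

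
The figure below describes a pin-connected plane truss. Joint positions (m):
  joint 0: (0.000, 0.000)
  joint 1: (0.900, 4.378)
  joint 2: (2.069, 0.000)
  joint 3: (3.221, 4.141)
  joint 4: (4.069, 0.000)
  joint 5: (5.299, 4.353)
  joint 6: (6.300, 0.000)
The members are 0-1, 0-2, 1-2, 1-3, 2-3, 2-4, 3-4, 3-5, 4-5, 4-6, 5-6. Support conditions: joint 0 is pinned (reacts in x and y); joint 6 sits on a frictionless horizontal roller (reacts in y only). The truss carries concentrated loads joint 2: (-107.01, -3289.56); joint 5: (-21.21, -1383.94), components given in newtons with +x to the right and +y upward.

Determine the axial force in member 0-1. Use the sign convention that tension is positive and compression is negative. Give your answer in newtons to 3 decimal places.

-2494.878

N=7 nodes, M=11 members, R=3 reactions → 2N=14, M+R=14
member 0 (0-1): L=4.4696, (cx,cy)=(0.2014,0.9795)
member 1 (0-2): L=2.0690, (cx,cy)=(1.0000,0.0000)
member 2 (1-2): L=4.5314, (cx,cy)=(0.2580,-0.9662)
member 3 (1-3): L=2.3331, (cx,cy)=(0.9948,-0.1016)
member 4 (2-3): L=4.2983, (cx,cy)=(0.2680,0.9634)
member 5 (2-4): L=2.0000, (cx,cy)=(1.0000,0.0000)
member 6 (3-4): L=4.2269, (cx,cy)=(0.2006,-0.9797)
member 7 (3-5): L=2.0888, (cx,cy)=(0.9948,0.1015)
member 8 (4-5): L=4.5234, (cx,cy)=(0.2719,0.9623)
member 9 (4-6): L=2.2310, (cx,cy)=(1.0000,0.0000)
member 10 (5-6): L=4.4666, (cx,cy)=(0.2241,-0.9746)
solve A·x = −loads:
  F[0-1] = -2494.8776 N (compression)
  F[0-2] = +374.1548 N (tension)
  F[1-2] = +2654.8744 N (tension)
  F[1-3] = -1193.4491 N (compression)
  F[2-3] = +752.0661 N (tension)
  F[2-4] = +964.4999 N (tension)
  F[3-4] = -946.2193 N (compression)
  F[3-5] = -800.0123 N (compression)
  F[4-5] = +963.2778 N (tension)
  F[4-6] = +512.7395 N (tension)
  F[5-6] = -2287.9199 N (compression)
  Rx@0 = +128.2200 N
  Ry@0 = +2443.7745 N
  Ry@6 = +2229.7255 N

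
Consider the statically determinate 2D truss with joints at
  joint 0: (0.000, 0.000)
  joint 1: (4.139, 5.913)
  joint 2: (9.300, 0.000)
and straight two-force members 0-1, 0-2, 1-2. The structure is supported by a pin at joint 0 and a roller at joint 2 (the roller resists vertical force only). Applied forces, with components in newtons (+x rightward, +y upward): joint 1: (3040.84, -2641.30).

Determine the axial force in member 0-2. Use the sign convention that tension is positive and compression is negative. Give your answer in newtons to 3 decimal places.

2713.524

N=3 nodes, M=3 members, R=3 reactions → 2N=6, M+R=6
member 0 (0-1): L=7.2177, (cx,cy)=(0.5735,0.8192)
member 1 (0-2): L=9.3000, (cx,cy)=(1.0000,0.0000)
member 2 (1-2): L=7.8485, (cx,cy)=(0.6576,-0.7534)
solve A·x = −loads:
  F[0-1] = +570.7816 N (tension)
  F[0-2] = +2713.5236 N (tension)
  F[1-2] = -4126.5613 N (compression)
  Rx@0 = -3040.8400 N
  Ry@0 = -467.6062 N
  Ry@2 = +3108.9062 N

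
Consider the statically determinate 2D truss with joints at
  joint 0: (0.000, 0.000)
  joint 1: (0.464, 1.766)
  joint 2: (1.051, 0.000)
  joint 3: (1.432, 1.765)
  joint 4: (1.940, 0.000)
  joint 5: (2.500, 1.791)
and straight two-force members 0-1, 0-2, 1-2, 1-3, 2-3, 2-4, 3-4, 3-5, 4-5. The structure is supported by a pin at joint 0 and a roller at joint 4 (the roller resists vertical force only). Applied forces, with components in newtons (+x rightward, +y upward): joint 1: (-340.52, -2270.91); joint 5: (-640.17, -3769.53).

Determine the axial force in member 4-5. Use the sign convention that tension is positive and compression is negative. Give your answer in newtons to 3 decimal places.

-3963.338

N=6 nodes, M=9 members, R=3 reactions → 2N=12, M+R=12
member 0 (0-1): L=1.8259, (cx,cy)=(0.2541,0.9672)
member 1 (0-2): L=1.0510, (cx,cy)=(1.0000,0.0000)
member 2 (1-2): L=1.8610, (cx,cy)=(0.3154,-0.9490)
member 3 (1-3): L=0.9680, (cx,cy)=(1.0000,-0.0010)
member 4 (2-3): L=1.8057, (cx,cy)=(0.2110,0.9775)
member 5 (2-4): L=0.8890, (cx,cy)=(1.0000,0.0000)
member 6 (3-4): L=1.8367, (cx,cy)=(0.2766,-0.9610)
member 7 (3-5): L=1.0683, (cx,cy)=(0.9997,0.0243)
member 8 (4-5): L=1.8765, (cx,cy)=(0.2984,0.9544)
solve A·x = −loads:
  F[0-1] = -1592.9232 N (compression)
  F[0-2] = -575.9029 N (compression)
  F[1-2] = -769.7556 N (compression)
  F[1-3] = +178.5306 N (tension)
  F[2-3] = +747.2858 N (tension)
  F[2-4] = -976.3807 N (compression)
  F[3-4] = -746.1771 N (compression)
  F[3-5] = +542.7568 N (tension)
  F[4-5] = -3963.3385 N (compression)
  Rx@0 = +980.6900 N
  Ry@0 = +1540.6336 N
  Ry@4 = +4499.8064 N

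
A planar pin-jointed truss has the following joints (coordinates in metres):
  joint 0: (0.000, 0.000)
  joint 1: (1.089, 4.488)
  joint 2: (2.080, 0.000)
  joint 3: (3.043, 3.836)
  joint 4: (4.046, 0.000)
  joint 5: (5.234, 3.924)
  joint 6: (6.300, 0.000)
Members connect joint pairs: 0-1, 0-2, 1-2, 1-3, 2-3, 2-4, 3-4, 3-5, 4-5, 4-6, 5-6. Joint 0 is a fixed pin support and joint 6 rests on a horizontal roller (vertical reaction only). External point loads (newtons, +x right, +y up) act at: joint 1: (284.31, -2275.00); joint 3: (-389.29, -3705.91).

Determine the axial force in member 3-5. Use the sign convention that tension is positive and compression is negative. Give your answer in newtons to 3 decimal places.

-1250.482

N=7 nodes, M=11 members, R=3 reactions → 2N=14, M+R=14
member 0 (0-1): L=4.6182, (cx,cy)=(0.2358,0.9718)
member 1 (0-2): L=2.0800, (cx,cy)=(1.0000,0.0000)
member 2 (1-2): L=4.5961, (cx,cy)=(0.2156,-0.9765)
member 3 (1-3): L=2.0599, (cx,cy)=(0.9486,-0.3165)
member 4 (2-3): L=3.9550, (cx,cy)=(0.2435,0.9699)
member 5 (2-4): L=1.9660, (cx,cy)=(1.0000,0.0000)
member 6 (3-4): L=3.9650, (cx,cy)=(0.2530,-0.9675)
member 7 (3-5): L=2.1928, (cx,cy)=(0.9992,0.0401)
member 8 (4-5): L=4.0999, (cx,cy)=(0.2898,0.9571)
member 9 (4-6): L=2.2540, (cx,cy)=(1.0000,0.0000)
member 10 (5-6): L=4.0662, (cx,cy)=(0.2622,-0.9650)
solve A·x = −loads:
  F[0-1] = -3943.3443 N (compression)
  F[0-2] = +824.8785 N (tension)
  F[1-2] = +2169.3881 N (tension)
  F[1-3] = -1773.0869 N (compression)
  F[2-3] = -2184.0920 N (compression)
  F[2-4] = +1824.4346 N (tension)
  F[3-4] = -2272.8752 N (compression)
  F[3-5] = -1250.4818 N (compression)
  F[4-5] = +2297.5179 N (tension)
  F[4-6] = +583.7372 N (tension)
  F[5-6] = -2226.6442 N (compression)
  Rx@0 = +104.9800 N
  Ry@0 = +3832.1440 N
  Ry@6 = +2148.7660 N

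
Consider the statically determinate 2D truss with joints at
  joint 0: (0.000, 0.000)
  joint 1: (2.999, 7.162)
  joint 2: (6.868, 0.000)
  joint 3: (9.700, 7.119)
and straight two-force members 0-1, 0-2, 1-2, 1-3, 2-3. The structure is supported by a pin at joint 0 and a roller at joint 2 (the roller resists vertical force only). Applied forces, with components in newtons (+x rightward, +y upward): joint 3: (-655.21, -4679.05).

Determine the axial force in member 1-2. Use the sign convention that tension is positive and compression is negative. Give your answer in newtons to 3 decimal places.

-1429.778

N=4 nodes, M=5 members, R=3 reactions → 2N=8, M+R=8
member 0 (0-1): L=7.7646, (cx,cy)=(0.3862,0.9224)
member 1 (0-2): L=6.8680, (cx,cy)=(1.0000,0.0000)
member 2 (1-2): L=8.1402, (cx,cy)=(0.4753,-0.8798)
member 3 (1-3): L=6.7011, (cx,cy)=(1.0000,-0.0064)
member 4 (2-3): L=7.6616, (cx,cy)=(0.3696,0.9292)
solve A·x = −loads:
  F[0-1] = +1355.4217 N (tension)
  F[0-2] = -1178.7316 N (compression)
  F[1-2] = -1429.7776 N (compression)
  F[1-3] = +1203.1103 N (tension)
  F[2-3] = -5027.3835 N (compression)
  Rx@0 = +655.2100 N
  Ry@0 = -1250.2373 N
  Ry@2 = +5929.2873 N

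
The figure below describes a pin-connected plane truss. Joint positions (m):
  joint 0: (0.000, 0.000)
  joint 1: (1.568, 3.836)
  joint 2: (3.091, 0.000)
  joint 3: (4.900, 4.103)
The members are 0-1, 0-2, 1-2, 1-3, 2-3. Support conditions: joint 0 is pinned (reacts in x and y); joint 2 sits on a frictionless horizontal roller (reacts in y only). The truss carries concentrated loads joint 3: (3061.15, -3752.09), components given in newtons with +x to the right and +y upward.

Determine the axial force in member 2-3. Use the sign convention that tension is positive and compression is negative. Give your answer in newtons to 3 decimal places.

N=4 nodes, M=5 members, R=3 reactions → 2N=8, M+R=8
member 0 (0-1): L=4.1441, (cx,cy)=(0.3784,0.9257)
member 1 (0-2): L=3.0910, (cx,cy)=(1.0000,0.0000)
member 2 (1-2): L=4.1273, (cx,cy)=(0.3690,-0.9294)
member 3 (1-3): L=3.3427, (cx,cy)=(0.9968,0.0799)
member 4 (2-3): L=4.4841, (cx,cy)=(0.4034,0.9150)
solve A·x = −loads:
  F[0-1] = +6762.0025 N (tension)
  F[0-2] = +502.6129 N (tension)
  F[1-2] = -6313.1241 N (compression)
  F[1-3] = +4903.8011 N (tension)
  F[2-3] = -4528.6674 N (compression)
  Rx@0 = -3061.1500 N
  Ry@0 = -6259.2783 N
  Ry@2 = +10011.3683 N

-4528.667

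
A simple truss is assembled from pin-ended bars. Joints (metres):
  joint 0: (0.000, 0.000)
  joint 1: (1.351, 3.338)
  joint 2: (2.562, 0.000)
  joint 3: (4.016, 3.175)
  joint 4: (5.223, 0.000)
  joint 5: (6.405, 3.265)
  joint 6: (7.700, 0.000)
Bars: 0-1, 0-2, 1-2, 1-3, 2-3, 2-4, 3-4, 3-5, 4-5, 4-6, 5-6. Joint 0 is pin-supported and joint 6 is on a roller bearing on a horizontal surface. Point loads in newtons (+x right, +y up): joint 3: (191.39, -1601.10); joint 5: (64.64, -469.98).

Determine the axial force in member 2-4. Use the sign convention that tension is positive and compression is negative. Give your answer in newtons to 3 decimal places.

N=7 nodes, M=11 members, R=3 reactions → 2N=14, M+R=14
member 0 (0-1): L=3.6010, (cx,cy)=(0.3752,0.9270)
member 1 (0-2): L=2.5620, (cx,cy)=(1.0000,0.0000)
member 2 (1-2): L=3.5509, (cx,cy)=(0.3410,-0.9400)
member 3 (1-3): L=2.6700, (cx,cy)=(0.9981,-0.0610)
member 4 (2-3): L=3.4921, (cx,cy)=(0.4164,0.9092)
member 5 (2-4): L=2.6610, (cx,cy)=(1.0000,0.0000)
member 6 (3-4): L=3.3967, (cx,cy)=(0.3553,-0.9347)
member 7 (3-5): L=2.3907, (cx,cy)=(0.9993,0.0376)
member 8 (4-5): L=3.4724, (cx,cy)=(0.3404,0.9403)
member 9 (4-6): L=2.4770, (cx,cy)=(1.0000,0.0000)
member 10 (5-6): L=3.5124, (cx,cy)=(0.3687,-0.9296)
solve A·x = −loads:
  F[0-1] = -796.9618 N (compression)
  F[0-2] = +555.0262 N (tension)
  F[1-2] = +823.5915 N (tension)
  F[1-3] = -580.9591 N (compression)
  F[2-3] = -851.5389 N (compression)
  F[2-4] = +1190.4596 N (tension)
  F[3-4] = -954.2702 N (compression)
  F[3-5] = -787.2812 N (compression)
  F[4-5] = +948.6422 N (tension)
  F[4-6] = +528.4439 N (tension)
  F[5-6] = -1433.3039 N (compression)
  Rx@0 = -256.0300 N
  Ry@0 = +738.7485 N
  Ry@6 = +1332.3315 N

1190.460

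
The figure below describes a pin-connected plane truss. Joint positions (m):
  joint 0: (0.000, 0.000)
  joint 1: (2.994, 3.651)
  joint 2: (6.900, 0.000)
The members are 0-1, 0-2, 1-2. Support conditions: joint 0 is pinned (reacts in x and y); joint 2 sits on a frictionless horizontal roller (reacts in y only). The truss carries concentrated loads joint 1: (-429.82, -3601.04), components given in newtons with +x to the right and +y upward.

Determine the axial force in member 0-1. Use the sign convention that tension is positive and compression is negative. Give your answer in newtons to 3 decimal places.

N=3 nodes, M=3 members, R=3 reactions → 2N=6, M+R=6
member 0 (0-1): L=4.7216, (cx,cy)=(0.6341,0.7732)
member 1 (0-2): L=6.9000, (cx,cy)=(1.0000,0.0000)
member 2 (1-2): L=5.3466, (cx,cy)=(0.7306,-0.6829)
solve A·x = −loads:
  F[0-1] = -2930.4045 N (compression)
  F[0-2] = +1428.3565 N (tension)
  F[1-2] = -1955.1762 N (compression)
  Rx@0 = +429.8200 N
  Ry@0 = +2265.9326 N
  Ry@2 = +1335.1074 N

-2930.404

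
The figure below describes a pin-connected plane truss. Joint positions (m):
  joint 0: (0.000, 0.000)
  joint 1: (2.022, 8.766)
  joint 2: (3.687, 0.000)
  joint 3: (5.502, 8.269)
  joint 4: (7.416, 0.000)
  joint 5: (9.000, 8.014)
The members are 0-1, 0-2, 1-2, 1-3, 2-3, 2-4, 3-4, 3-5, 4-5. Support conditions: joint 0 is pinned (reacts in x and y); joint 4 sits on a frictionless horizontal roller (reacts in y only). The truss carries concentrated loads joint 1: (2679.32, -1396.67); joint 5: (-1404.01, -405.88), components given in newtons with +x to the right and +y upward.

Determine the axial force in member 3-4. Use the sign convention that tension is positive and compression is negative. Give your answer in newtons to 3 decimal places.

-2075.669

N=6 nodes, M=9 members, R=3 reactions → 2N=12, M+R=12
member 0 (0-1): L=8.9962, (cx,cy)=(0.2248,0.9744)
member 1 (0-2): L=3.6870, (cx,cy)=(1.0000,0.0000)
member 2 (1-2): L=8.9227, (cx,cy)=(0.1866,-0.9824)
member 3 (1-3): L=3.5153, (cx,cy)=(0.9900,-0.1414)
member 4 (2-3): L=8.4658, (cx,cy)=(0.2144,0.9767)
member 5 (2-4): L=3.7290, (cx,cy)=(1.0000,0.0000)
member 6 (3-4): L=8.4876, (cx,cy)=(0.2255,-0.9742)
member 7 (3-5): L=3.5073, (cx,cy)=(0.9974,-0.0727)
member 8 (4-5): L=8.1690, (cx,cy)=(0.1939,0.9810)
solve A·x = −loads:
  F[0-1] = +739.5894 N (tension)
  F[0-2] = +1109.0784 N (tension)
  F[1-2] = -1839.7706 N (compression)
  F[1-3] = -2191.7993 N (compression)
  F[2-3] = +1850.4836 N (tension)
  F[2-4] = +369.0464 N (tension)
  F[3-4] = -2075.6693 N (compression)
  F[3-5] = -1308.4459 N (compression)
  F[4-5] = -510.7045 N (compression)
  Rx@0 = -1275.3100 N
  Ry@0 = -720.6660 N
  Ry@4 = +2523.2160 N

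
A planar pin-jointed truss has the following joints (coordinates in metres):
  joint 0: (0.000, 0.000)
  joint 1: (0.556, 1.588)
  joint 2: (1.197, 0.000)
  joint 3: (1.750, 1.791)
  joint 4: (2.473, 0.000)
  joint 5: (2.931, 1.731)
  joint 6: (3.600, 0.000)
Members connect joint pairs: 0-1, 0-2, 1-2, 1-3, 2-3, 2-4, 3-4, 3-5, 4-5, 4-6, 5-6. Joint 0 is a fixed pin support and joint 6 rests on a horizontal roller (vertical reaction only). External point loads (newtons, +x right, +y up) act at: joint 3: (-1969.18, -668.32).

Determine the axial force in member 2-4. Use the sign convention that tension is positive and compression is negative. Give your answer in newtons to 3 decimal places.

-676.360

N=7 nodes, M=11 members, R=3 reactions → 2N=14, M+R=14
member 0 (0-1): L=1.6825, (cx,cy)=(0.3305,0.9438)
member 1 (0-2): L=1.1970, (cx,cy)=(1.0000,0.0000)
member 2 (1-2): L=1.7125, (cx,cy)=(0.3743,-0.9273)
member 3 (1-3): L=1.2111, (cx,cy)=(0.9859,0.1676)
member 4 (2-3): L=1.8744, (cx,cy)=(0.2950,0.9555)
member 5 (2-4): L=1.2760, (cx,cy)=(1.0000,0.0000)
member 6 (3-4): L=1.9314, (cx,cy)=(0.3743,-0.9273)
member 7 (3-5): L=1.1825, (cx,cy)=(0.9987,-0.0507)
member 8 (4-5): L=1.7906, (cx,cy)=(0.2558,0.9667)
member 9 (4-6): L=1.1270, (cx,cy)=(1.0000,0.0000)
member 10 (5-6): L=1.8558, (cx,cy)=(0.3605,-0.9328)
solve A·x = −loads:
  F[0-1] = -1401.8642 N (compression)
  F[0-2] = -1505.9251 N (compression)
  F[1-2] = +1255.7213 N (tension)
  F[1-3] = -946.6746 N (compression)
  F[2-3] = -1218.6789 N (compression)
  F[2-4] = -676.3597 N (compression)
  F[3-4] = +683.0824 N (tension)
  F[3-5] = +421.2008 N (tension)
  F[4-5] = -655.2146 N (compression)
  F[4-6] = -253.0641 N (compression)
  F[5-6] = +701.9903 N (tension)
  Rx@0 = +1969.1800 N
  Ry@0 = +1323.1093 N
  Ry@6 = -654.7893 N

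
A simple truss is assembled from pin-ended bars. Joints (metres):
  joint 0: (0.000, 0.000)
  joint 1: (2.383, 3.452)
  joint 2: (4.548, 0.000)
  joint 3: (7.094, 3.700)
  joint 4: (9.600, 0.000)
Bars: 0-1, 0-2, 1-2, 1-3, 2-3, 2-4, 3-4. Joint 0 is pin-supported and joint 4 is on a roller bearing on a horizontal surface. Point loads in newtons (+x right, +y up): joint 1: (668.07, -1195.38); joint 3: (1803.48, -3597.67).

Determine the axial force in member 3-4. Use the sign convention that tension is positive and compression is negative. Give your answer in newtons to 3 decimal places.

N=5 nodes, M=7 members, R=3 reactions → 2N=10, M+R=10
member 0 (0-1): L=4.1946, (cx,cy)=(0.5681,0.8230)
member 1 (0-2): L=4.5480, (cx,cy)=(1.0000,0.0000)
member 2 (1-2): L=4.0747, (cx,cy)=(0.5313,-0.8472)
member 3 (1-3): L=4.7175, (cx,cy)=(0.9986,0.0526)
member 4 (2-3): L=4.4913, (cx,cy)=(0.5669,0.8238)
member 5 (2-4): L=5.0520, (cx,cy)=(1.0000,0.0000)
member 6 (3-4): L=4.4688, (cx,cy)=(0.5608,-0.8280)
solve A·x = −loads:
  F[0-1] = -1096.6276 N (compression)
  F[0-2] = +3094.5509 N (tension)
  F[1-2] = -412.3568 N (compression)
  F[1-3] = -1073.4611 N (compression)
  F[2-3] = +424.0506 N (tension)
  F[2-4] = +2635.0756 N (tension)
  F[3-4] = -4698.9566 N (compression)
  Rx@0 = -2471.5500 N
  Ry@0 = +902.4755 N
  Ry@4 = +3890.5745 N

-4698.957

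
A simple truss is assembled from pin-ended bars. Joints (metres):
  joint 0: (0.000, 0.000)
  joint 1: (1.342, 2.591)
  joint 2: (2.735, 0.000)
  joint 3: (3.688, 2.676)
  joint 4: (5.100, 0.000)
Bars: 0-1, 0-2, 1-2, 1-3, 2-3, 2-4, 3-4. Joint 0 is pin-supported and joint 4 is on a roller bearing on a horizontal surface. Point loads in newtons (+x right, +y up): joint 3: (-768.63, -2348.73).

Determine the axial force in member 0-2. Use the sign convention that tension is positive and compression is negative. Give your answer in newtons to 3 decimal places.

N=5 nodes, M=7 members, R=3 reactions → 2N=10, M+R=10
member 0 (0-1): L=2.9179, (cx,cy)=(0.4599,0.8880)
member 1 (0-2): L=2.7350, (cx,cy)=(1.0000,0.0000)
member 2 (1-2): L=2.9417, (cx,cy)=(0.4735,-0.8808)
member 3 (1-3): L=2.3475, (cx,cy)=(0.9993,0.0362)
member 4 (2-3): L=2.8406, (cx,cy)=(0.3355,0.9420)
member 5 (2-4): L=2.3650, (cx,cy)=(1.0000,0.0000)
member 6 (3-4): L=3.0257, (cx,cy)=(0.4667,-0.8844)
solve A·x = −loads:
  F[0-1] = -1186.5154 N (compression)
  F[0-2] = -222.9314 N (compression)
  F[1-2] = +1151.3200 N (tension)
  F[1-3] = -1091.6014 N (compression)
  F[2-3] = -1076.4417 N (compression)
  F[2-4] = +683.3898 N (tension)
  F[3-4] = -1464.3885 N (compression)
  Rx@0 = +768.6300 N
  Ry@0 = +1053.5805 N
  Ry@4 = +1295.1495 N

-222.931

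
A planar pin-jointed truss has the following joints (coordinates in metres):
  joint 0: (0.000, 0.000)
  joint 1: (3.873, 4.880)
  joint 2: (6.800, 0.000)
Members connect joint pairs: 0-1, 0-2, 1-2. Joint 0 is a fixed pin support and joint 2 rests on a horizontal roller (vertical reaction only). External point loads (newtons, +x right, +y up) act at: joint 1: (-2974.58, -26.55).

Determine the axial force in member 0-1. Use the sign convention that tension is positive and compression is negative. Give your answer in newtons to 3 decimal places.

-2739.887

N=3 nodes, M=3 members, R=3 reactions → 2N=6, M+R=6
member 0 (0-1): L=6.2301, (cx,cy)=(0.6217,0.7833)
member 1 (0-2): L=6.8000, (cx,cy)=(1.0000,0.0000)
member 2 (1-2): L=5.6905, (cx,cy)=(0.5144,-0.8576)
solve A·x = −loads:
  F[0-1] = -2739.8874 N (compression)
  F[0-2] = -1271.3117 N (compression)
  F[1-2] = +2471.6066 N (tension)
  Rx@0 = +2974.5800 N
  Ry@0 = +2146.1268 N
  Ry@2 = -2119.5768 N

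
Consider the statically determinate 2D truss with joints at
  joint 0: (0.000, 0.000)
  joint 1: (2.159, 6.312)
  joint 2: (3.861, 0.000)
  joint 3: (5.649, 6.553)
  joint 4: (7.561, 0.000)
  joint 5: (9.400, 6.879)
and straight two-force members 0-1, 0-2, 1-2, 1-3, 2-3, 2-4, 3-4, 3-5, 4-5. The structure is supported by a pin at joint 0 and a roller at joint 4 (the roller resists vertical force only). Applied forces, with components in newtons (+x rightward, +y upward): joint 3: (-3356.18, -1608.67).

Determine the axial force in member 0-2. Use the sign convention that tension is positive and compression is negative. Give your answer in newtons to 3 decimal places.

-2222.109

N=6 nodes, M=9 members, R=3 reactions → 2N=12, M+R=12
member 0 (0-1): L=6.6710, (cx,cy)=(0.3236,0.9462)
member 1 (0-2): L=3.8610, (cx,cy)=(1.0000,0.0000)
member 2 (1-2): L=6.5374, (cx,cy)=(0.2603,-0.9655)
member 3 (1-3): L=3.4983, (cx,cy)=(0.9976,0.0689)
member 4 (2-3): L=6.7926, (cx,cy)=(0.2632,0.9647)
member 5 (2-4): L=3.7000, (cx,cy)=(1.0000,0.0000)
member 6 (3-4): L=6.8262, (cx,cy)=(0.2801,-0.9600)
member 7 (3-5): L=3.7651, (cx,cy)=(0.9962,0.0866)
member 8 (4-5): L=7.1206, (cx,cy)=(0.2583,0.9661)
solve A·x = −loads:
  F[0-1] = -3504.1328 N (compression)
  F[0-2] = -2222.1086 N (compression)
  F[1-2] = +3291.5636 N (tension)
  F[1-3] = -1995.7598 N (compression)
  F[2-3] = -3294.2317 N (compression)
  F[2-4] = -498.0226 N (compression)
  F[3-4] = +1778.0449 N (tension)
  F[3-5] = +0.0000 N (tension)
  F[4-5] = +0.0000 N (tension)
  Rx@0 = +3356.1800 N
  Ry@0 = +3315.5435 N
  Ry@4 = -1706.8735 N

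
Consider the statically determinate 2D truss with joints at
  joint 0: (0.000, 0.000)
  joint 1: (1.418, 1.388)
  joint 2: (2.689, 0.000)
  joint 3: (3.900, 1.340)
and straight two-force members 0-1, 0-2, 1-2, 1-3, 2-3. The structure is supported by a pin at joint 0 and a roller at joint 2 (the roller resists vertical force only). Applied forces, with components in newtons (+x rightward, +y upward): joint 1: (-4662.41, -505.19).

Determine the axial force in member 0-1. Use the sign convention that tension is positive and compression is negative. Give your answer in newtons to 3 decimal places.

N=4 nodes, M=5 members, R=3 reactions → 2N=8, M+R=8
member 0 (0-1): L=1.9843, (cx,cy)=(0.7146,0.6995)
member 1 (0-2): L=2.6890, (cx,cy)=(1.0000,0.0000)
member 2 (1-2): L=1.8820, (cx,cy)=(0.6753,-0.7375)
member 3 (1-3): L=2.4825, (cx,cy)=(0.9998,-0.0193)
member 4 (2-3): L=1.8061, (cx,cy)=(0.6705,0.7419)
solve A·x = −loads:
  F[0-1] = -3781.8289 N (compression)
  F[0-2] = -1959.8172 N (compression)
  F[1-2] = +2901.9730 N (tension)
  F[1-3] = -0.0000 N (compression)
  F[2-3] = +0.0000 N (tension)
  Rx@0 = +4662.4100 N
  Ry@0 = +2645.4152 N
  Ry@2 = -2140.2252 N

-3781.829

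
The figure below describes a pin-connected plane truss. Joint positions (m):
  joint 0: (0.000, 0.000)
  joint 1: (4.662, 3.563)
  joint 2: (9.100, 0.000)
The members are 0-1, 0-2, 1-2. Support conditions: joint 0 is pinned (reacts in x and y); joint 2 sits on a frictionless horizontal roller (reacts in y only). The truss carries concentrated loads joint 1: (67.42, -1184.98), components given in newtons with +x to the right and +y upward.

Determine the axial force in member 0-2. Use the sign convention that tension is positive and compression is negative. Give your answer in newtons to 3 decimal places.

789.040

N=3 nodes, M=3 members, R=3 reactions → 2N=6, M+R=6
member 0 (0-1): L=5.8676, (cx,cy)=(0.7945,0.6072)
member 1 (0-2): L=9.1000, (cx,cy)=(1.0000,0.0000)
member 2 (1-2): L=5.6913, (cx,cy)=(0.7798,-0.6260)
solve A·x = −loads:
  F[0-1] = -908.2379 N (compression)
  F[0-2] = +789.0396 N (tension)
  F[1-2] = -1011.8647 N (compression)
  Rx@0 = -67.4200 N
  Ry@0 = +551.5081 N
  Ry@2 = +633.4719 N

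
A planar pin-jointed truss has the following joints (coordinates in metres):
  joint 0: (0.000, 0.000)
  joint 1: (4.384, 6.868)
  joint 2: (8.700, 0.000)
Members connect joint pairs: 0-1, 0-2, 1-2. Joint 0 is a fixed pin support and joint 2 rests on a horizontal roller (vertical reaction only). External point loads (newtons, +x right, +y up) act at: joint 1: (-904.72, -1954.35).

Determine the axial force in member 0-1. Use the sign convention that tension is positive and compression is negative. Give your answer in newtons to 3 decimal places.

N=3 nodes, M=3 members, R=3 reactions → 2N=6, M+R=6
member 0 (0-1): L=8.1479, (cx,cy)=(0.5381,0.8429)
member 1 (0-2): L=8.7000, (cx,cy)=(1.0000,0.0000)
member 2 (1-2): L=8.1116, (cx,cy)=(0.5321,-0.8467)
solve A·x = −loads:
  F[0-1] = -1997.5332 N (compression)
  F[0-2] = +170.0533 N (tension)
  F[1-2] = -319.6006 N (compression)
  Rx@0 = +904.7200 N
  Ry@0 = +1683.7462 N
  Ry@2 = +270.6038 N

-1997.533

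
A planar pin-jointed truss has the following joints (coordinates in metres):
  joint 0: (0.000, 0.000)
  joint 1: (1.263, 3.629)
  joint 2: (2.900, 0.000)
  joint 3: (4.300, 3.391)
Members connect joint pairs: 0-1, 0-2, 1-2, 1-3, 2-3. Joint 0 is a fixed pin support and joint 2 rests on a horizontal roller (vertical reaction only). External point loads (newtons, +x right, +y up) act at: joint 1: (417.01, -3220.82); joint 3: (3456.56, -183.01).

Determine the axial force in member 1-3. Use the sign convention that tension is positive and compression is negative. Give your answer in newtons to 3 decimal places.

3431.909

N=4 nodes, M=5 members, R=3 reactions → 2N=8, M+R=8
member 0 (0-1): L=3.8425, (cx,cy)=(0.3287,0.9444)
member 1 (0-2): L=2.9000, (cx,cy)=(1.0000,0.0000)
member 2 (1-2): L=3.9811, (cx,cy)=(0.4112,-0.9115)
member 3 (1-3): L=3.0463, (cx,cy)=(0.9969,-0.0781)
member 4 (2-3): L=3.6686, (cx,cy)=(0.3816,0.9243)
solve A·x = −loads:
  F[0-1] = +3000.6036 N (tension)
  F[0-2] = +2887.2950 N (tension)
  F[1-2] = -6936.3482 N (compression)
  F[1-3] = +3431.9093 N (tension)
  F[2-3] = +92.0845 N (tension)
  Rx@0 = -3873.5700 N
  Ry@0 = -2833.8813 N
  Ry@2 = +6237.7113 N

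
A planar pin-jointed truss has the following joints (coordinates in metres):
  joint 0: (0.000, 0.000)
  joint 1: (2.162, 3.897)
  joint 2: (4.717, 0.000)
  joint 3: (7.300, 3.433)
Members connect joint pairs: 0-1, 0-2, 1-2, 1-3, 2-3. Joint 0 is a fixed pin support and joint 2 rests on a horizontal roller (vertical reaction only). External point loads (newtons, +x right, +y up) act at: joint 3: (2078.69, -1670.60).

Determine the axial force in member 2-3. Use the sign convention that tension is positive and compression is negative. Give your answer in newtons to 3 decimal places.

-1737.668

N=4 nodes, M=5 members, R=3 reactions → 2N=8, M+R=8
member 0 (0-1): L=4.4566, (cx,cy)=(0.4851,0.8744)
member 1 (0-2): L=4.7170, (cx,cy)=(1.0000,0.0000)
member 2 (1-2): L=4.6599, (cx,cy)=(0.5483,-0.8363)
member 3 (1-3): L=5.1589, (cx,cy)=(0.9959,-0.0899)
member 4 (2-3): L=4.2962, (cx,cy)=(0.6012,0.7991)
solve A·x = −loads:
  F[0-1] = +2776.2435 N (tension)
  F[0-2] = +731.8553 N (tension)
  F[1-2] = -3240.2066 N (compression)
  F[1-3] = +3136.1359 N (tension)
  F[2-3] = -1737.6682 N (compression)
  Rx@0 = -2078.6900 N
  Ry@0 = -2427.6664 N
  Ry@2 = +4098.2664 N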